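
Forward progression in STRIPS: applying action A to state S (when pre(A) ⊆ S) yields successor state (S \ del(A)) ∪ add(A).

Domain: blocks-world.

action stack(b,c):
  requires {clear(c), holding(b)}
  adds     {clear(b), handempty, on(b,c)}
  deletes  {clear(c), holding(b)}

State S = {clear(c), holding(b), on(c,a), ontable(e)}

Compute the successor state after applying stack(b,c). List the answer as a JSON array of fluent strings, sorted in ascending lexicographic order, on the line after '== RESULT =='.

Compute (S \ del) ∪ add:
  pre ⊆ S: {clear(c), holding(b)} ⊆ S  — applicable
  S \ del = {on(c,a), ontable(e)}
  ∪ add   = {clear(b), handempty, on(b,c), on(c,a), ontable(e)}

== RESULT ==
["clear(b)", "handempty", "on(b,c)", "on(c,a)", "ontable(e)"]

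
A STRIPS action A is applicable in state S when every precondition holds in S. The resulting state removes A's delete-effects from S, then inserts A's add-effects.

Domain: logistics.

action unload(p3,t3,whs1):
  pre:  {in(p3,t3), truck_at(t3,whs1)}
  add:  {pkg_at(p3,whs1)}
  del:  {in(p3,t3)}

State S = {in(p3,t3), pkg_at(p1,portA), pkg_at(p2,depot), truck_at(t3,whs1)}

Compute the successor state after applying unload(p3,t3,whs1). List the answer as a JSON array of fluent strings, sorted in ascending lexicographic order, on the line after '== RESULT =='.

Compute (S \ del) ∪ add:
  pre ⊆ S: {in(p3,t3), truck_at(t3,whs1)} ⊆ S  — applicable
  S \ del = {pkg_at(p1,portA), pkg_at(p2,depot), truck_at(t3,whs1)}
  ∪ add   = {pkg_at(p1,portA), pkg_at(p2,depot), pkg_at(p3,whs1), truck_at(t3,whs1)}

== RESULT ==
["pkg_at(p1,portA)", "pkg_at(p2,depot)", "pkg_at(p3,whs1)", "truck_at(t3,whs1)"]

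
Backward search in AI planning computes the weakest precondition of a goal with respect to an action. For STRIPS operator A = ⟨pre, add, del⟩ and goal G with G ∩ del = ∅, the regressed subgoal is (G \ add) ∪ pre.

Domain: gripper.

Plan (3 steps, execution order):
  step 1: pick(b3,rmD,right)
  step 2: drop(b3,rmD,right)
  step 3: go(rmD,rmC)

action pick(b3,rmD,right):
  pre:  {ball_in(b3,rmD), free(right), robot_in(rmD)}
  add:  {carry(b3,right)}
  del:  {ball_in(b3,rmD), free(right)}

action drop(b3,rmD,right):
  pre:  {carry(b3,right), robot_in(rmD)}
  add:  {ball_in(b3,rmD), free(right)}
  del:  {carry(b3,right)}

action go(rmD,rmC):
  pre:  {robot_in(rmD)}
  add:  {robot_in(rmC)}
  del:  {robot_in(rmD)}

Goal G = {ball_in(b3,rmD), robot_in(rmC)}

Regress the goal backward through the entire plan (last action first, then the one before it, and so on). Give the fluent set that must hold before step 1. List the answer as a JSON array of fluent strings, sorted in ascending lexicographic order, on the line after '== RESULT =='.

Work backward from the goal:
  through step 3 (go(rmD,rmC)): drop {robot_in(rmC)}, keep {ball_in(b3,rmD)}, require {robot_in(rmD)}
    → {ball_in(b3,rmD), robot_in(rmD)}
  through step 2 (drop(b3,rmD,right)): drop {ball_in(b3,rmD)}, keep {robot_in(rmD)}, require {carry(b3,right), robot_in(rmD)}
    → {carry(b3,right), robot_in(rmD)}
  through step 1 (pick(b3,rmD,right)): drop {carry(b3,right)}, keep {robot_in(rmD)}, require {ball_in(b3,rmD), free(right), robot_in(rmD)}
    → {ball_in(b3,rmD), free(right), robot_in(rmD)}

== RESULT ==
["ball_in(b3,rmD)", "free(right)", "robot_in(rmD)"]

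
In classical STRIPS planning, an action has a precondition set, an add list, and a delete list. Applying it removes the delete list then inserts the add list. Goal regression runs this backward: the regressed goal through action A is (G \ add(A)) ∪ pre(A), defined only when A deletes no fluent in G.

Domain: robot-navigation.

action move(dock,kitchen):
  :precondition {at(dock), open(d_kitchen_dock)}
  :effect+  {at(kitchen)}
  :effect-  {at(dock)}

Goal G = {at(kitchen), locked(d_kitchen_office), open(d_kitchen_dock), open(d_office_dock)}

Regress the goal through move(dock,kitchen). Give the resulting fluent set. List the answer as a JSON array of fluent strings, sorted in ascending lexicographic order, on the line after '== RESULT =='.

Compute (G \ add) ∪ pre:
  G ∩ del = {}  (empty — regression defined)
  G \ add = {at(kitchen), locked(d_kitchen_office), open(d_kitchen_dock), open(d_office_dock)} \ {at(kitchen)} = {locked(d_kitchen_office), open(d_kitchen_dock), open(d_office_dock)}
  ∪ pre   = {locked(d_kitchen_office), open(d_kitchen_dock), open(d_office_dock)} ∪ {at(dock), open(d_kitchen_dock)}
          = {at(dock), locked(d_kitchen_office), open(d_kitchen_dock), open(d_office_dock)}

== RESULT ==
["at(dock)", "locked(d_kitchen_office)", "open(d_kitchen_dock)", "open(d_office_dock)"]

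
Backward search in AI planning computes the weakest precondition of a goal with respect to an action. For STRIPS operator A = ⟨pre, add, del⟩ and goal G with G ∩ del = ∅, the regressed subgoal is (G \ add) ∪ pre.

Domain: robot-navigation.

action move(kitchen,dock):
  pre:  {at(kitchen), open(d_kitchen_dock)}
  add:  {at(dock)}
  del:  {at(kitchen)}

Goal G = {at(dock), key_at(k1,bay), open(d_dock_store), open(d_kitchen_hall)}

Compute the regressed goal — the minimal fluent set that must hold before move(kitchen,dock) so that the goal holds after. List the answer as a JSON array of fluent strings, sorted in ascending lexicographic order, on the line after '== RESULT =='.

Regress:
  G ∩ del = {}  (empty — regression defined)
  G \ add = {at(dock), key_at(k1,bay), open(d_dock_store), open(d_kitchen_hall)} \ {at(dock)} = {key_at(k1,bay), open(d_dock_store), open(d_kitchen_hall)}
  ∪ pre   = {key_at(k1,bay), open(d_dock_store), open(d_kitchen_hall)} ∪ {at(kitchen), open(d_kitchen_dock)}
          = {at(kitchen), key_at(k1,bay), open(d_dock_store), open(d_kitchen_dock), open(d_kitchen_hall)}

== RESULT ==
["at(kitchen)", "key_at(k1,bay)", "open(d_dock_store)", "open(d_kitchen_dock)", "open(d_kitchen_hall)"]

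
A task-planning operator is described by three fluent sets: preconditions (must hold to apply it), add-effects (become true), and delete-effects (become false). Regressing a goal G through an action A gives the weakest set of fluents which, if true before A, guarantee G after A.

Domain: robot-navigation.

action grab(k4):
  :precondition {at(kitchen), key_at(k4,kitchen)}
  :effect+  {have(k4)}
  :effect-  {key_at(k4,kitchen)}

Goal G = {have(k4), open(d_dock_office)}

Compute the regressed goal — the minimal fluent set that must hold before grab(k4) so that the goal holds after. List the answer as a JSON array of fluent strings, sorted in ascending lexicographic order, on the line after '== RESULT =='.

Compute (G \ add) ∪ pre:
  G ∩ del = {}  (empty — regression defined)
  G \ add = {have(k4), open(d_dock_office)} \ {have(k4)} = {open(d_dock_office)}
  ∪ pre   = {open(d_dock_office)} ∪ {at(kitchen), key_at(k4,kitchen)}
          = {at(kitchen), key_at(k4,kitchen), open(d_dock_office)}

== RESULT ==
["at(kitchen)", "key_at(k4,kitchen)", "open(d_dock_office)"]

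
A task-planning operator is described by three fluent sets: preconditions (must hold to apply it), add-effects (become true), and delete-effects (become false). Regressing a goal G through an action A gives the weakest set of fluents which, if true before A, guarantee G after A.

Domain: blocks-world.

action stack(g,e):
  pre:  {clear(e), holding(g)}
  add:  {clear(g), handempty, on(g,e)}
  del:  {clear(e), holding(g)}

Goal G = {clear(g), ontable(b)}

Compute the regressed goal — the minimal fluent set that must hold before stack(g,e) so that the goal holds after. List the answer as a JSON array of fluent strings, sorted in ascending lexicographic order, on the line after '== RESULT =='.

Compute (G \ add) ∪ pre:
  G ∩ del = {}  (empty — regression defined)
  G \ add = {clear(g), ontable(b)} \ {clear(g), handempty, on(g,e)} = {ontable(b)}
  ∪ pre   = {ontable(b)} ∪ {clear(e), holding(g)}
          = {clear(e), holding(g), ontable(b)}

== RESULT ==
["clear(e)", "holding(g)", "ontable(b)"]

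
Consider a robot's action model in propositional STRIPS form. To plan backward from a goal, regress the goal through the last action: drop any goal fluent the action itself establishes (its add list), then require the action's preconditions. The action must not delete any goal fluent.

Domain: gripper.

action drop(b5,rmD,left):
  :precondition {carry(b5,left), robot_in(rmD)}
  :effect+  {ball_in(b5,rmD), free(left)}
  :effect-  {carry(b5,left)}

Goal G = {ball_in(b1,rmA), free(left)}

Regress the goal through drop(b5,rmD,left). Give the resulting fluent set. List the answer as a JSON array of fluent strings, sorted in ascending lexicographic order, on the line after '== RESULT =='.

Regress:
  G ∩ del = {}  (empty — regression defined)
  G \ add = {ball_in(b1,rmA), free(left)} \ {ball_in(b5,rmD), free(left)} = {ball_in(b1,rmA)}
  ∪ pre   = {ball_in(b1,rmA)} ∪ {carry(b5,left), robot_in(rmD)}
          = {ball_in(b1,rmA), carry(b5,left), robot_in(rmD)}

== RESULT ==
["ball_in(b1,rmA)", "carry(b5,left)", "robot_in(rmD)"]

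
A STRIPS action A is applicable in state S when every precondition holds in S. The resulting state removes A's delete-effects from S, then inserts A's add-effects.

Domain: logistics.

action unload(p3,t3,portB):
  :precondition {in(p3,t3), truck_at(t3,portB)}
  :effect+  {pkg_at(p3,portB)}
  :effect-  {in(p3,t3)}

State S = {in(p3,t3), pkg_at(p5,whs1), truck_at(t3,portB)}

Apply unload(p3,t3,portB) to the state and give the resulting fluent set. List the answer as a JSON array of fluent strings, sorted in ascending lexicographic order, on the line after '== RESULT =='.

Progress:
  pre ⊆ S: {in(p3,t3), truck_at(t3,portB)} ⊆ S  — applicable
  S \ del = {pkg_at(p5,whs1), truck_at(t3,portB)}
  ∪ add   = {pkg_at(p3,portB), pkg_at(p5,whs1), truck_at(t3,portB)}

== RESULT ==
["pkg_at(p3,portB)", "pkg_at(p5,whs1)", "truck_at(t3,portB)"]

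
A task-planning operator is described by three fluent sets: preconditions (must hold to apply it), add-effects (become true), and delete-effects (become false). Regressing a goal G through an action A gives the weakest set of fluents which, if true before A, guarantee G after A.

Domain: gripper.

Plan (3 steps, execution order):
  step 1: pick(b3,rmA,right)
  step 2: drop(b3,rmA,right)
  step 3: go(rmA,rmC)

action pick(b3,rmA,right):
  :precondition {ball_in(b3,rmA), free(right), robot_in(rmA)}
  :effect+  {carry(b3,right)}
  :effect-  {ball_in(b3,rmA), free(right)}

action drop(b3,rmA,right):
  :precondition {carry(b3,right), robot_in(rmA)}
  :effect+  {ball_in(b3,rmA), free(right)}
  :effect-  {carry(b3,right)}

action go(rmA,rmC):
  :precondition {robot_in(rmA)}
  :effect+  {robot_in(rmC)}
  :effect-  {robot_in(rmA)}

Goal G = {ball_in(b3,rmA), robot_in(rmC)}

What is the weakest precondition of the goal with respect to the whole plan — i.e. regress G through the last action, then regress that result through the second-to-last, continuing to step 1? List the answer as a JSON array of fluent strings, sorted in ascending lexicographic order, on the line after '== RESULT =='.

Work backward from the goal:
  through step 3 (go(rmA,rmC)): drop {robot_in(rmC)}, keep {ball_in(b3,rmA)}, require {robot_in(rmA)}
    → {ball_in(b3,rmA), robot_in(rmA)}
  through step 2 (drop(b3,rmA,right)): drop {ball_in(b3,rmA)}, keep {robot_in(rmA)}, require {carry(b3,right), robot_in(rmA)}
    → {carry(b3,right), robot_in(rmA)}
  through step 1 (pick(b3,rmA,right)): drop {carry(b3,right)}, keep {robot_in(rmA)}, require {ball_in(b3,rmA), free(right), robot_in(rmA)}
    → {ball_in(b3,rmA), free(right), robot_in(rmA)}

== RESULT ==
["ball_in(b3,rmA)", "free(right)", "robot_in(rmA)"]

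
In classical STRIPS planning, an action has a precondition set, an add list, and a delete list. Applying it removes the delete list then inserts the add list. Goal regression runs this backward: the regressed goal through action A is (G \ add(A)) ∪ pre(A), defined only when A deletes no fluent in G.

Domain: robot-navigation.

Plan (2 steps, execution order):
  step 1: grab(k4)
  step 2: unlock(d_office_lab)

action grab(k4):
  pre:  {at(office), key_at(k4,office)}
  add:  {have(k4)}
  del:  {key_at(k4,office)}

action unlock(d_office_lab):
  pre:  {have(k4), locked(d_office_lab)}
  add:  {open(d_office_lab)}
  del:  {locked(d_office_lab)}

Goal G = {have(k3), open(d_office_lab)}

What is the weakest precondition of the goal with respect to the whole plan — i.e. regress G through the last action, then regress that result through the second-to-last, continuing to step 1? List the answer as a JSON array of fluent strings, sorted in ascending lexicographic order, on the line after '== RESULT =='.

Regress step by step:
  through step 2 (unlock(d_office_lab)): drop {open(d_office_lab)}, keep {have(k3)}, require {have(k4), locked(d_office_lab)}
    → {have(k3), have(k4), locked(d_office_lab)}
  through step 1 (grab(k4)): drop {have(k4)}, keep {have(k3), locked(d_office_lab)}, require {at(office), key_at(k4,office)}
    → {at(office), have(k3), key_at(k4,office), locked(d_office_lab)}

== RESULT ==
["at(office)", "have(k3)", "key_at(k4,office)", "locked(d_office_lab)"]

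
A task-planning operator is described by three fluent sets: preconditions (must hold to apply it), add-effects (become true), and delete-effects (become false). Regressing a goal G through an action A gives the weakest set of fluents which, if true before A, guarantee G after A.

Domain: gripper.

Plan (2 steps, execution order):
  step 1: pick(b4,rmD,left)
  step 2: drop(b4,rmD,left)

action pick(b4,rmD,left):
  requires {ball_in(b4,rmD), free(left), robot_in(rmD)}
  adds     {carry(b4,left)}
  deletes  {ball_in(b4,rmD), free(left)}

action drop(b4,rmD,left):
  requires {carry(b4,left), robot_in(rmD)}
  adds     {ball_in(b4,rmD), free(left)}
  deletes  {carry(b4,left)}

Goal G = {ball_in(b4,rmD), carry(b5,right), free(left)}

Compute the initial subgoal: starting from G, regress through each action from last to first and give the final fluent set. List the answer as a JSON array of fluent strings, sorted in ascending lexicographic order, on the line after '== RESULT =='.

Work backward from the goal:
  through step 2 (drop(b4,rmD,left)): drop {ball_in(b4,rmD), free(left)}, keep {carry(b5,right)}, require {carry(b4,left), robot_in(rmD)}
    → {carry(b4,left), carry(b5,right), robot_in(rmD)}
  through step 1 (pick(b4,rmD,left)): drop {carry(b4,left)}, keep {carry(b5,right), robot_in(rmD)}, require {ball_in(b4,rmD), free(left), robot_in(rmD)}
    → {ball_in(b4,rmD), carry(b5,right), free(left), robot_in(rmD)}

== RESULT ==
["ball_in(b4,rmD)", "carry(b5,right)", "free(left)", "robot_in(rmD)"]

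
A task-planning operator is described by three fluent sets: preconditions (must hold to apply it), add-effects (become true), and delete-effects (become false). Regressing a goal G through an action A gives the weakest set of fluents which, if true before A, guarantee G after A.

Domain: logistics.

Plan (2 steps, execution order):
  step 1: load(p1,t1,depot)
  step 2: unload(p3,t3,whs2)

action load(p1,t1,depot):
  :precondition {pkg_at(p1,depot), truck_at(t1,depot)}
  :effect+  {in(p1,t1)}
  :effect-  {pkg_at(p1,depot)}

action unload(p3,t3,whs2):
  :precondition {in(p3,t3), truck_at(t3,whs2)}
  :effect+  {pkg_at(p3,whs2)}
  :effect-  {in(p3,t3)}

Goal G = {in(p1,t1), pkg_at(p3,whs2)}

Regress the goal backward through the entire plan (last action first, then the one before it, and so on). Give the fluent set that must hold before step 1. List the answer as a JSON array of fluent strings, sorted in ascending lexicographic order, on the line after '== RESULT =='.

Regress step by step:
  through step 2 (unload(p3,t3,whs2)): drop {pkg_at(p3,whs2)}, keep {in(p1,t1)}, require {in(p3,t3), truck_at(t3,whs2)}
    → {in(p1,t1), in(p3,t3), truck_at(t3,whs2)}
  through step 1 (load(p1,t1,depot)): drop {in(p1,t1)}, keep {in(p3,t3), truck_at(t3,whs2)}, require {pkg_at(p1,depot), truck_at(t1,depot)}
    → {in(p3,t3), pkg_at(p1,depot), truck_at(t1,depot), truck_at(t3,whs2)}

== RESULT ==
["in(p3,t3)", "pkg_at(p1,depot)", "truck_at(t1,depot)", "truck_at(t3,whs2)"]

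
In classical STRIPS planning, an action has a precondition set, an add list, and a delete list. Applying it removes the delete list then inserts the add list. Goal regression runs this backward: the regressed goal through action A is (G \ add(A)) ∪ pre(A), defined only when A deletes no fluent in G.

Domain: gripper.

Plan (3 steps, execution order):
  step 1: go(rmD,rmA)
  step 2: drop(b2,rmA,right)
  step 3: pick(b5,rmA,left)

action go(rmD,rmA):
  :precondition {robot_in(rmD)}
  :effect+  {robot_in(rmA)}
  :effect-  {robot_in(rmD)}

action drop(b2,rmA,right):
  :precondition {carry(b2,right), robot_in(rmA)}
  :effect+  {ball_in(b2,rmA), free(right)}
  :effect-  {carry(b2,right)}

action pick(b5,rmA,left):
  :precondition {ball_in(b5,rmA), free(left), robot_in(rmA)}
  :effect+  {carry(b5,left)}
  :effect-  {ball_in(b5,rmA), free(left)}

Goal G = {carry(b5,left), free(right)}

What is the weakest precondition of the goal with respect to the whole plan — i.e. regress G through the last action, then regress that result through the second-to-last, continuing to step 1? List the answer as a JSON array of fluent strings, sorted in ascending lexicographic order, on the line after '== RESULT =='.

Regress step by step:
  through step 3 (pick(b5,rmA,left)): drop {carry(b5,left)}, keep {free(right)}, require {ball_in(b5,rmA), free(left), robot_in(rmA)}
    → {ball_in(b5,rmA), free(left), free(right), robot_in(rmA)}
  through step 2 (drop(b2,rmA,right)): drop {free(right)}, keep {ball_in(b5,rmA), free(left), robot_in(rmA)}, require {carry(b2,right), robot_in(rmA)}
    → {ball_in(b5,rmA), carry(b2,right), free(left), robot_in(rmA)}
  through step 1 (go(rmD,rmA)): drop {robot_in(rmA)}, keep {ball_in(b5,rmA), carry(b2,right), free(left)}, require {robot_in(rmD)}
    → {ball_in(b5,rmA), carry(b2,right), free(left), robot_in(rmD)}

== RESULT ==
["ball_in(b5,rmA)", "carry(b2,right)", "free(left)", "robot_in(rmD)"]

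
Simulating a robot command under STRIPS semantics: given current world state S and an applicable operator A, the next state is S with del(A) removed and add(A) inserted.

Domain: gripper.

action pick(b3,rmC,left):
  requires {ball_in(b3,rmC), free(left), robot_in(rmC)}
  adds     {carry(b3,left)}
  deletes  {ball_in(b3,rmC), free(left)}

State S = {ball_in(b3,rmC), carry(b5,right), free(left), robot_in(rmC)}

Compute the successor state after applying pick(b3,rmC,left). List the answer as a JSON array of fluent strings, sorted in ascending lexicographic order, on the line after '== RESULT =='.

Progress:
  pre ⊆ S: {ball_in(b3,rmC), free(left), robot_in(rmC)} ⊆ S  — applicable
  S \ del = {carry(b5,right), robot_in(rmC)}
  ∪ add   = {carry(b3,left), carry(b5,right), robot_in(rmC)}

== RESULT ==
["carry(b3,left)", "carry(b5,right)", "robot_in(rmC)"]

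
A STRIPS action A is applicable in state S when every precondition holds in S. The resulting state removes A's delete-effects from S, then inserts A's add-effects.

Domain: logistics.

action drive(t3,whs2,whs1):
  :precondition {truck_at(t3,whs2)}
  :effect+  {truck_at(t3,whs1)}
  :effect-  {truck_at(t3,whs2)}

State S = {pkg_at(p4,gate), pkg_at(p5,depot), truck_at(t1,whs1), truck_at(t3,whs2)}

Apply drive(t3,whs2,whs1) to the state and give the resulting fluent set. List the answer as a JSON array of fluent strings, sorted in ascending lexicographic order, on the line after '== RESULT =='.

Progress:
  pre ⊆ S: {truck_at(t3,whs2)} ⊆ S  — applicable
  S \ del = {pkg_at(p4,gate), pkg_at(p5,depot), truck_at(t1,whs1)}
  ∪ add   = {pkg_at(p4,gate), pkg_at(p5,depot), truck_at(t1,whs1), truck_at(t3,whs1)}

== RESULT ==
["pkg_at(p4,gate)", "pkg_at(p5,depot)", "truck_at(t1,whs1)", "truck_at(t3,whs1)"]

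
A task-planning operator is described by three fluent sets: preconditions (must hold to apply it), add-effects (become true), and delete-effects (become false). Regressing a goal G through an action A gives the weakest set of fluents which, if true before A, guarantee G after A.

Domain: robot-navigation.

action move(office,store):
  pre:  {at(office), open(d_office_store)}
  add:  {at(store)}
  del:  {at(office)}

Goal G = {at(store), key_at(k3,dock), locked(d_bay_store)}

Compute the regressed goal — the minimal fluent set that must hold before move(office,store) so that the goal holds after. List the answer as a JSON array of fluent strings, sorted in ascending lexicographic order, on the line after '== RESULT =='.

Compute (G \ add) ∪ pre:
  G ∩ del = {}  (empty — regression defined)
  G \ add = {at(store), key_at(k3,dock), locked(d_bay_store)} \ {at(store)} = {key_at(k3,dock), locked(d_bay_store)}
  ∪ pre   = {key_at(k3,dock), locked(d_bay_store)} ∪ {at(office), open(d_office_store)}
          = {at(office), key_at(k3,dock), locked(d_bay_store), open(d_office_store)}

== RESULT ==
["at(office)", "key_at(k3,dock)", "locked(d_bay_store)", "open(d_office_store)"]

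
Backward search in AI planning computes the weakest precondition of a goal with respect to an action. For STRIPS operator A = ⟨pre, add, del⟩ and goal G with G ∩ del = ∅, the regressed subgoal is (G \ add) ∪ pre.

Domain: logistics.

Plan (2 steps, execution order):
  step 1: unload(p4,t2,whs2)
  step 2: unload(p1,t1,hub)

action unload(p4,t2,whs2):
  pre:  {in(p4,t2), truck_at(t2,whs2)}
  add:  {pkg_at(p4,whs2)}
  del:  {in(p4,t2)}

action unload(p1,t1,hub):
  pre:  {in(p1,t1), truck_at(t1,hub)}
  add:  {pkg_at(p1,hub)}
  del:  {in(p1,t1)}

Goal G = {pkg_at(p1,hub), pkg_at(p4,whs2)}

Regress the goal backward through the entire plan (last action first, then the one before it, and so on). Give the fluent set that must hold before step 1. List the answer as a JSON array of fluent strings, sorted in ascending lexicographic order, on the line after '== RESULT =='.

Regress step by step:
  through step 2 (unload(p1,t1,hub)): drop {pkg_at(p1,hub)}, keep {pkg_at(p4,whs2)}, require {in(p1,t1), truck_at(t1,hub)}
    → {in(p1,t1), pkg_at(p4,whs2), truck_at(t1,hub)}
  through step 1 (unload(p4,t2,whs2)): drop {pkg_at(p4,whs2)}, keep {in(p1,t1), truck_at(t1,hub)}, require {in(p4,t2), truck_at(t2,whs2)}
    → {in(p1,t1), in(p4,t2), truck_at(t1,hub), truck_at(t2,whs2)}

== RESULT ==
["in(p1,t1)", "in(p4,t2)", "truck_at(t1,hub)", "truck_at(t2,whs2)"]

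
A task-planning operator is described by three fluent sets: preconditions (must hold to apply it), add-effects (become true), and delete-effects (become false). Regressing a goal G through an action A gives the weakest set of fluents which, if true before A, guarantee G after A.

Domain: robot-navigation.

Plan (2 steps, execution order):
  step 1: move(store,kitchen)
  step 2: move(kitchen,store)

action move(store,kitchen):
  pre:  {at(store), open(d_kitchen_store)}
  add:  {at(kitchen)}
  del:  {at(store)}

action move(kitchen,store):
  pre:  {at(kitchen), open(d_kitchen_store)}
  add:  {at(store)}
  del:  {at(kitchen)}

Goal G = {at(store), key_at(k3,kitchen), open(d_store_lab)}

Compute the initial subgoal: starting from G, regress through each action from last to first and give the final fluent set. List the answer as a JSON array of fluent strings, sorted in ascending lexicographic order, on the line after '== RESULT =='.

Work backward from the goal:
  through step 2 (move(kitchen,store)): drop {at(store)}, keep {key_at(k3,kitchen), open(d_store_lab)}, require {at(kitchen), open(d_kitchen_store)}
    → {at(kitchen), key_at(k3,kitchen), open(d_kitchen_store), open(d_store_lab)}
  through step 1 (move(store,kitchen)): drop {at(kitchen)}, keep {key_at(k3,kitchen), open(d_kitchen_store), open(d_store_lab)}, require {at(store), open(d_kitchen_store)}
    → {at(store), key_at(k3,kitchen), open(d_kitchen_store), open(d_store_lab)}

== RESULT ==
["at(store)", "key_at(k3,kitchen)", "open(d_kitchen_store)", "open(d_store_lab)"]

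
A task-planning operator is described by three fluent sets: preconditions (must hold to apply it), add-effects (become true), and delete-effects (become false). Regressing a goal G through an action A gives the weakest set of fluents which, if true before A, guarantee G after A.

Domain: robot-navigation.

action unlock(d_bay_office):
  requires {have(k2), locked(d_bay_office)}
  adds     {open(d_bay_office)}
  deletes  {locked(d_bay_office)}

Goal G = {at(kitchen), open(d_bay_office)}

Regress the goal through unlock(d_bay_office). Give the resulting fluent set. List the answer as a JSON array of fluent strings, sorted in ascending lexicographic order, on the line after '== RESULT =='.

Regress:
  G ∩ del = {}  (empty — regression defined)
  G \ add = {at(kitchen), open(d_bay_office)} \ {open(d_bay_office)} = {at(kitchen)}
  ∪ pre   = {at(kitchen)} ∪ {have(k2), locked(d_bay_office)}
          = {at(kitchen), have(k2), locked(d_bay_office)}

== RESULT ==
["at(kitchen)", "have(k2)", "locked(d_bay_office)"]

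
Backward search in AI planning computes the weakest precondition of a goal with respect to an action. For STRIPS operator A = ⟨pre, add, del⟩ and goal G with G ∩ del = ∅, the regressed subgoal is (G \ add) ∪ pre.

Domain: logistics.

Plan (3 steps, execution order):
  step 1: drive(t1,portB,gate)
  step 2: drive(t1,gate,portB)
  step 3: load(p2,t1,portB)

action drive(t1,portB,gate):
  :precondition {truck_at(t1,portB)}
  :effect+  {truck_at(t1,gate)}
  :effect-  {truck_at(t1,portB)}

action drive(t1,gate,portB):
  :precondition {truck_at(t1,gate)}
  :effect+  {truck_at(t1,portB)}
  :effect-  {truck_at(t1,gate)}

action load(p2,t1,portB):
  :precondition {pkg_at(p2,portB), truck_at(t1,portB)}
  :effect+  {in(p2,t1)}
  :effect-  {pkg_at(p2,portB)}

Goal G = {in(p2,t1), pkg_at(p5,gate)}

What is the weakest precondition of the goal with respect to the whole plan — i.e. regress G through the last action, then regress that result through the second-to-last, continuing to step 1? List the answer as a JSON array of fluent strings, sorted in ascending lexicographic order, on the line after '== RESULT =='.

Regress step by step:
  through step 3 (load(p2,t1,portB)): drop {in(p2,t1)}, keep {pkg_at(p5,gate)}, require {pkg_at(p2,portB), truck_at(t1,portB)}
    → {pkg_at(p2,portB), pkg_at(p5,gate), truck_at(t1,portB)}
  through step 2 (drive(t1,gate,portB)): drop {truck_at(t1,portB)}, keep {pkg_at(p2,portB), pkg_at(p5,gate)}, require {truck_at(t1,gate)}
    → {pkg_at(p2,portB), pkg_at(p5,gate), truck_at(t1,gate)}
  through step 1 (drive(t1,portB,gate)): drop {truck_at(t1,gate)}, keep {pkg_at(p2,portB), pkg_at(p5,gate)}, require {truck_at(t1,portB)}
    → {pkg_at(p2,portB), pkg_at(p5,gate), truck_at(t1,portB)}

== RESULT ==
["pkg_at(p2,portB)", "pkg_at(p5,gate)", "truck_at(t1,portB)"]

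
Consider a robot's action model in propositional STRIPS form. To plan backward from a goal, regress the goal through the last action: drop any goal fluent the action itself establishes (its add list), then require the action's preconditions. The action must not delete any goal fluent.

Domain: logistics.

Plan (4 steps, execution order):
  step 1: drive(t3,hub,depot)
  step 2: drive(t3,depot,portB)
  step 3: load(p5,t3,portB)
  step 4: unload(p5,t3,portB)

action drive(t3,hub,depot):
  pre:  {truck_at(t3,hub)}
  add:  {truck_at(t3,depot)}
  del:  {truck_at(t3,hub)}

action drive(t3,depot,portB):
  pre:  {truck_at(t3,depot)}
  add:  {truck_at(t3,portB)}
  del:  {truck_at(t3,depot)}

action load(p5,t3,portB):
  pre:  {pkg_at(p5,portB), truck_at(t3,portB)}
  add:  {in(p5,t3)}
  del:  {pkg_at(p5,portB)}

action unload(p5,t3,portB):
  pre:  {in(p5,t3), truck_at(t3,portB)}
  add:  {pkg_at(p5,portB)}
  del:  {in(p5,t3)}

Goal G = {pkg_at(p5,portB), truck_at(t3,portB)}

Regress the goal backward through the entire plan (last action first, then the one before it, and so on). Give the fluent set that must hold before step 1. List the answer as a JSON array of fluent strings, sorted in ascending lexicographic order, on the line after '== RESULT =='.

Regress step by step:
  through step 4 (unload(p5,t3,portB)): drop {pkg_at(p5,portB)}, keep {truck_at(t3,portB)}, require {in(p5,t3), truck_at(t3,portB)}
    → {in(p5,t3), truck_at(t3,portB)}
  through step 3 (load(p5,t3,portB)): drop {in(p5,t3)}, keep {truck_at(t3,portB)}, require {pkg_at(p5,portB), truck_at(t3,portB)}
    → {pkg_at(p5,portB), truck_at(t3,portB)}
  through step 2 (drive(t3,depot,portB)): drop {truck_at(t3,portB)}, keep {pkg_at(p5,portB)}, require {truck_at(t3,depot)}
    → {pkg_at(p5,portB), truck_at(t3,depot)}
  through step 1 (drive(t3,hub,depot)): drop {truck_at(t3,depot)}, keep {pkg_at(p5,portB)}, require {truck_at(t3,hub)}
    → {pkg_at(p5,portB), truck_at(t3,hub)}

== RESULT ==
["pkg_at(p5,portB)", "truck_at(t3,hub)"]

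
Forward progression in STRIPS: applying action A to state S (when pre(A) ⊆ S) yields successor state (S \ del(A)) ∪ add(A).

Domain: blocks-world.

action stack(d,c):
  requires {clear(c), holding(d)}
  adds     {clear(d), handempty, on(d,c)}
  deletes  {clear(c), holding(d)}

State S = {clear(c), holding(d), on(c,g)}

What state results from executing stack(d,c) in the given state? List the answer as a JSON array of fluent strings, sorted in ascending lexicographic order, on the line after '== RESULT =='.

Progress:
  pre ⊆ S: {clear(c), holding(d)} ⊆ S  — applicable
  S \ del = {on(c,g)}
  ∪ add   = {clear(d), handempty, on(c,g), on(d,c)}

== RESULT ==
["clear(d)", "handempty", "on(c,g)", "on(d,c)"]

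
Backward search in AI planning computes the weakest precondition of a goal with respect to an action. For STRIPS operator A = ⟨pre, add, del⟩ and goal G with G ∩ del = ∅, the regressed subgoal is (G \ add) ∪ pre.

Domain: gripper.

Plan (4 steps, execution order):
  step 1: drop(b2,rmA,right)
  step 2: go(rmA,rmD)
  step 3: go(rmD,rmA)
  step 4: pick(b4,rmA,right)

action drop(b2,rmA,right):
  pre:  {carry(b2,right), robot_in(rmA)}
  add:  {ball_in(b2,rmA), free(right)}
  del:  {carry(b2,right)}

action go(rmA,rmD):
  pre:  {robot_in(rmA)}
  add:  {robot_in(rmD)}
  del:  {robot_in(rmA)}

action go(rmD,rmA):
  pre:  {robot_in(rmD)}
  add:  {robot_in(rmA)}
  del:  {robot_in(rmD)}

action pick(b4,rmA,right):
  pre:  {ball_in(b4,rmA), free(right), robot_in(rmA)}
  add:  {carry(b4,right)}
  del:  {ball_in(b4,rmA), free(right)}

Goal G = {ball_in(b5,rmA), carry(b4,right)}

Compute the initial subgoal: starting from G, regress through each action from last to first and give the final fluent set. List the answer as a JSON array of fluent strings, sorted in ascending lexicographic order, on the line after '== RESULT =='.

Regress step by step:
  through step 4 (pick(b4,rmA,right)): drop {carry(b4,right)}, keep {ball_in(b5,rmA)}, require {ball_in(b4,rmA), free(right), robot_in(rmA)}
    → {ball_in(b4,rmA), ball_in(b5,rmA), free(right), robot_in(rmA)}
  through step 3 (go(rmD,rmA)): drop {robot_in(rmA)}, keep {ball_in(b4,rmA), ball_in(b5,rmA), free(right)}, require {robot_in(rmD)}
    → {ball_in(b4,rmA), ball_in(b5,rmA), free(right), robot_in(rmD)}
  through step 2 (go(rmA,rmD)): drop {robot_in(rmD)}, keep {ball_in(b4,rmA), ball_in(b5,rmA), free(right)}, require {robot_in(rmA)}
    → {ball_in(b4,rmA), ball_in(b5,rmA), free(right), robot_in(rmA)}
  through step 1 (drop(b2,rmA,right)): drop {free(right)}, keep {ball_in(b4,rmA), ball_in(b5,rmA), robot_in(rmA)}, require {carry(b2,right), robot_in(rmA)}
    → {ball_in(b4,rmA), ball_in(b5,rmA), carry(b2,right), robot_in(rmA)}

== RESULT ==
["ball_in(b4,rmA)", "ball_in(b5,rmA)", "carry(b2,right)", "robot_in(rmA)"]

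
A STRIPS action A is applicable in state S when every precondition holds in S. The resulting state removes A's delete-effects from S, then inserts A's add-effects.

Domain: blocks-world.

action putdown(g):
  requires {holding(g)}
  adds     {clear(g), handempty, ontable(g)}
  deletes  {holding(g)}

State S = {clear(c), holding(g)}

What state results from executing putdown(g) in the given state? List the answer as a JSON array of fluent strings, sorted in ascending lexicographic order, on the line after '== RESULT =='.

Compute (S \ del) ∪ add:
  pre ⊆ S: {holding(g)} ⊆ S  — applicable
  S \ del = {clear(c)}
  ∪ add   = {clear(c), clear(g), handempty, ontable(g)}

== RESULT ==
["clear(c)", "clear(g)", "handempty", "ontable(g)"]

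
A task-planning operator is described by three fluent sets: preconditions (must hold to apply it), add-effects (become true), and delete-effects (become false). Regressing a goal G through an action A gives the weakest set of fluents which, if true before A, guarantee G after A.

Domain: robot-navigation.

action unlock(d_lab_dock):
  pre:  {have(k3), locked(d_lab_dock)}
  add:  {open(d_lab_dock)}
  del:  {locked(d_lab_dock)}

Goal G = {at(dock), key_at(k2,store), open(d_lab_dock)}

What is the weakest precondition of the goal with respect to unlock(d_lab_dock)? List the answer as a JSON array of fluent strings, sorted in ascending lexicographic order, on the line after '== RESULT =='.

Compute (G \ add) ∪ pre:
  G ∩ del = {}  (empty — regression defined)
  G \ add = {at(dock), key_at(k2,store), open(d_lab_dock)} \ {open(d_lab_dock)} = {at(dock), key_at(k2,store)}
  ∪ pre   = {at(dock), key_at(k2,store)} ∪ {have(k3), locked(d_lab_dock)}
          = {at(dock), have(k3), key_at(k2,store), locked(d_lab_dock)}

== RESULT ==
["at(dock)", "have(k3)", "key_at(k2,store)", "locked(d_lab_dock)"]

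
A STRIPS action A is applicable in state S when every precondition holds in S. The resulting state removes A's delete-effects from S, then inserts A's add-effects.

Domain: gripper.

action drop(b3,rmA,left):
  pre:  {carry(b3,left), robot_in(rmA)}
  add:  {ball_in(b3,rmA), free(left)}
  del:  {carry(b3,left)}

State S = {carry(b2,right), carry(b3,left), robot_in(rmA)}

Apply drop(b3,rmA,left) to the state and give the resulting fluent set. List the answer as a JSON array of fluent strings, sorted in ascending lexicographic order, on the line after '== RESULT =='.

Compute (S \ del) ∪ add:
  pre ⊆ S: {carry(b3,left), robot_in(rmA)} ⊆ S  — applicable
  S \ del = {carry(b2,right), robot_in(rmA)}
  ∪ add   = {ball_in(b3,rmA), carry(b2,right), free(left), robot_in(rmA)}

== RESULT ==
["ball_in(b3,rmA)", "carry(b2,right)", "free(left)", "robot_in(rmA)"]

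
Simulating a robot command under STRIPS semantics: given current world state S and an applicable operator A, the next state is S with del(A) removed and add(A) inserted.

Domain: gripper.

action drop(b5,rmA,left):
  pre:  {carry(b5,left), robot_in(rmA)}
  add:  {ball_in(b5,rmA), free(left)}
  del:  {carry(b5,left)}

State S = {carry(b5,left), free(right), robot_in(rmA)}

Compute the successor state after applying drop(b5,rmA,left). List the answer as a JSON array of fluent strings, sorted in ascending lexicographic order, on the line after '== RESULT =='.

Compute (S \ del) ∪ add:
  pre ⊆ S: {carry(b5,left), robot_in(rmA)} ⊆ S  — applicable
  S \ del = {free(right), robot_in(rmA)}
  ∪ add   = {ball_in(b5,rmA), free(left), free(right), robot_in(rmA)}

== RESULT ==
["ball_in(b5,rmA)", "free(left)", "free(right)", "robot_in(rmA)"]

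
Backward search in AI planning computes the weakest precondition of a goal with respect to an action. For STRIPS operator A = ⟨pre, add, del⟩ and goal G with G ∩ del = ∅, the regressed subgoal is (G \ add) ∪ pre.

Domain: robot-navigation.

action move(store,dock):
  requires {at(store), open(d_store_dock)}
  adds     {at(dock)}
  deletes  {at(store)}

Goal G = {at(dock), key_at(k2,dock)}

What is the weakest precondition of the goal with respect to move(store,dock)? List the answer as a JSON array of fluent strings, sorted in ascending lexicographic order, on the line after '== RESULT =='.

Regress:
  G ∩ del = {}  (empty — regression defined)
  G \ add = {at(dock), key_at(k2,dock)} \ {at(dock)} = {key_at(k2,dock)}
  ∪ pre   = {key_at(k2,dock)} ∪ {at(store), open(d_store_dock)}
          = {at(store), key_at(k2,dock), open(d_store_dock)}

== RESULT ==
["at(store)", "key_at(k2,dock)", "open(d_store_dock)"]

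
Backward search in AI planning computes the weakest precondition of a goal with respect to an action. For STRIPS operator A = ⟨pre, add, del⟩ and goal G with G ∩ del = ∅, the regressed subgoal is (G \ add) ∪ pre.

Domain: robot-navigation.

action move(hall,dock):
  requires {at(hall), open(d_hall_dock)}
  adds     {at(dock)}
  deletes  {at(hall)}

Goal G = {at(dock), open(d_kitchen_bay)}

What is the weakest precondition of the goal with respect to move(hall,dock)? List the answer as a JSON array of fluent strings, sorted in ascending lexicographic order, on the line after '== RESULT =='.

Regress:
  G ∩ del = {}  (empty — regression defined)
  G \ add = {at(dock), open(d_kitchen_bay)} \ {at(dock)} = {open(d_kitchen_bay)}
  ∪ pre   = {open(d_kitchen_bay)} ∪ {at(hall), open(d_hall_dock)}
          = {at(hall), open(d_hall_dock), open(d_kitchen_bay)}

== RESULT ==
["at(hall)", "open(d_hall_dock)", "open(d_kitchen_bay)"]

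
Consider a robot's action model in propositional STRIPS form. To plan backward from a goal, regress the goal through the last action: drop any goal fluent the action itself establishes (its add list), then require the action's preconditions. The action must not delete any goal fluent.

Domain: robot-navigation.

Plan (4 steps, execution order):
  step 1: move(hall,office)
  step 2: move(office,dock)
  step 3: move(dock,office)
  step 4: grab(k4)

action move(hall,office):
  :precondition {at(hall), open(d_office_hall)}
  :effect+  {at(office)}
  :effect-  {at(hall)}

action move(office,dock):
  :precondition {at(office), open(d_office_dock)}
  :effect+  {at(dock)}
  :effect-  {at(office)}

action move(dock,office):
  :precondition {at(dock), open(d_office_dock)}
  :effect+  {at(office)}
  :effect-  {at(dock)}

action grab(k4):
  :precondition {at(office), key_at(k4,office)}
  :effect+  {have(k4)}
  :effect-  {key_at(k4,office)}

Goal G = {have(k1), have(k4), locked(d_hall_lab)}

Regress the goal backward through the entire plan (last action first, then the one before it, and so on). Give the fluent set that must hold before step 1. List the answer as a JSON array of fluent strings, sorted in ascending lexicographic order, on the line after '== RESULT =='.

Regress step by step:
  through step 4 (grab(k4)): drop {have(k4)}, keep {have(k1), locked(d_hall_lab)}, require {at(office), key_at(k4,office)}
    → {at(office), have(k1), key_at(k4,office), locked(d_hall_lab)}
  through step 3 (move(dock,office)): drop {at(office)}, keep {have(k1), key_at(k4,office), locked(d_hall_lab)}, require {at(dock), open(d_office_dock)}
    → {at(dock), have(k1), key_at(k4,office), locked(d_hall_lab), open(d_office_dock)}
  through step 2 (move(office,dock)): drop {at(dock)}, keep {have(k1), key_at(k4,office), locked(d_hall_lab), open(d_office_dock)}, require {at(office), open(d_office_dock)}
    → {at(office), have(k1), key_at(k4,office), locked(d_hall_lab), open(d_office_dock)}
  through step 1 (move(hall,office)): drop {at(office)}, keep {have(k1), key_at(k4,office), locked(d_hall_lab), open(d_office_dock)}, require {at(hall), open(d_office_hall)}
    → {at(hall), have(k1), key_at(k4,office), locked(d_hall_lab), open(d_office_dock), open(d_office_hall)}

== RESULT ==
["at(hall)", "have(k1)", "key_at(k4,office)", "locked(d_hall_lab)", "open(d_office_dock)", "open(d_office_hall)"]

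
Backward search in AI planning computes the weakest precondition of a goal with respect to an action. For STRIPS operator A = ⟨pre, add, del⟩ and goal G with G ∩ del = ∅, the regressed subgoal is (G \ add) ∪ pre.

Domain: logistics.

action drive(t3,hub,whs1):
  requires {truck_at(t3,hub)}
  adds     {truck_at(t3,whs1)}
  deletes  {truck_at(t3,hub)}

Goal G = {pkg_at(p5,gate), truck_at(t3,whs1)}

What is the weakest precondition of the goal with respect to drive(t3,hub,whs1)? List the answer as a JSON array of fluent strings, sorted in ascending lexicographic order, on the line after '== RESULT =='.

Regress:
  G ∩ del = {}  (empty — regression defined)
  G \ add = {pkg_at(p5,gate), truck_at(t3,whs1)} \ {truck_at(t3,whs1)} = {pkg_at(p5,gate)}
  ∪ pre   = {pkg_at(p5,gate)} ∪ {truck_at(t3,hub)}
          = {pkg_at(p5,gate), truck_at(t3,hub)}

== RESULT ==
["pkg_at(p5,gate)", "truck_at(t3,hub)"]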